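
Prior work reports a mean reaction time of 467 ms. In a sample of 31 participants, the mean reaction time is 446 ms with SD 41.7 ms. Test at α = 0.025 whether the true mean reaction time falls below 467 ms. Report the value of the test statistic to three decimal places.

-2.804

H0: μ = 467; H1: μ < 467 (one-sample t-test, left-tailed).
t = (x̄ − μ₀)/(s/√n) = (446 − 467)/(41.7/√31) = -2.804
df = n − 1 = 30
p-value = P(T ≤ -2.804) ≈ 0.0044
Since p ≈ 0.0044 < α = 0.025, reject H0; the data support H1.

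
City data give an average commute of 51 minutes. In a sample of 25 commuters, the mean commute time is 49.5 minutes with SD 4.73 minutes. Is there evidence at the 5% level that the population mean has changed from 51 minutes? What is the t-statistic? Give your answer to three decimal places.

-1.586

H0: μ = 51; H1: μ ≠ 51 (one-sample t-test, two-sided).
t = (x̄ − μ₀)/(s/√n) = (49.5 − 51)/(4.73/√25) = -1.586
df = n − 1 = 24
Two-sided p-value ≈ 0.126
Since p ≈ 0.126 > α = 0.05, fail to reject H0; the evidence is not statistically significant.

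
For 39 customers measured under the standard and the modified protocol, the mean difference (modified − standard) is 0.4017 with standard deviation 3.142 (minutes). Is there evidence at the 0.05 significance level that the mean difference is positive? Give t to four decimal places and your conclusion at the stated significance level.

H0: μ_d = 0; H1: μ_d > 0 (paired t-test on the differences, right-tailed).
t = d̄/(s_d/√n) = 0.4017/(3.142/√39) = 0.7984
df = n − 1 = 38
p-value = P(T ≥ 0.7984) ≈ 0.2148
Since p ≈ 0.2148 > α = 0.05, fail to reject H0; the data do not provide sufficient evidence against H0.

t = 0.7984; fail to reject H0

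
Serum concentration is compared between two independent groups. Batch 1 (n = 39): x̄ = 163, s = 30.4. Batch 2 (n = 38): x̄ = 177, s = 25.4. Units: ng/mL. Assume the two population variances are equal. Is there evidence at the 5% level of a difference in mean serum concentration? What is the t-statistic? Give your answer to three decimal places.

-2.190

Let group 1 = batch 1, group 2 = batch 2. H0: μ_1 = μ_2; H1: μ_1 ≠ μ_2 (two-sample pooled-variance t-test, two-sided).
s_p² = [(39−1)·30.4² + (38−1)·25.4²]/(39+38−2) = 786.52
t = (163 − 177)/√[786.52·(1/39 + 1/38)] = -2.190
df = n₁ + n₂ − 2 = 75
Two-sided p-value ≈ 0.032
Since p ≈ 0.032 < α = 0.05, reject H0; the data support H1.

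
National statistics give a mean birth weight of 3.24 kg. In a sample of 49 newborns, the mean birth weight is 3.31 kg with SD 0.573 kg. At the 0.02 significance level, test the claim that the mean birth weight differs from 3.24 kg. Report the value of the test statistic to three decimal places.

0.855

H0: μ = 3.24; H1: μ ≠ 3.24 (one-sample t-test, two-sided).
t = (x̄ − μ₀)/(s/√n) = (3.31 − 3.24)/(0.573/√49) = 0.855
df = n − 1 = 48
Two-sided p-value ≈ 0.397
Since p ≈ 0.397 > α = 0.02, fail to reject H0; the evidence is not statistically significant.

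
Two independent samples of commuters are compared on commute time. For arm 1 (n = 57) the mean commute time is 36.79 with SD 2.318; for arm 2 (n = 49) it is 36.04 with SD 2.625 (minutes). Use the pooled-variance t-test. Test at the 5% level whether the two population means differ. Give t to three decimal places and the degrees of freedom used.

Let group 1 = arm 1, group 2 = arm 2. H0: μ_1 = μ_2; H1: μ_1 ≠ μ_2 (two-sample pooled-variance t-test, two-sided).
s_p² = [(57−1)·2.318² + (49−1)·2.625²]/(57+49−2) = 6.07351
t = (36.79 − 36.04)/√[6.07351·(1/57 + 1/49)] = 1.562
df = n₁ + n₂ − 2 = 104
Two-sided p-value ≈ 0.121
Since p ≈ 0.121 > α = 0.05, fail to reject H0; the data do not provide sufficient evidence against H0.

t = 1.562, df = 104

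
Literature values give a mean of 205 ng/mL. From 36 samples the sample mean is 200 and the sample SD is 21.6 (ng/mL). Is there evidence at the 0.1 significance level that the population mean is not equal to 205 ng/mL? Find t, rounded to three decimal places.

-1.389

H0: μ = 205; H1: μ ≠ 205 (one-sample t-test, two-sided).
t = (x̄ − μ₀)/(s/√n) = (200 − 205)/(21.6/√36) = -1.389
df = n − 1 = 35
Two-sided p-value ≈ 0.174
Since p ≈ 0.174 > α = 0.1, fail to reject H0; the data do not provide sufficient evidence against H0.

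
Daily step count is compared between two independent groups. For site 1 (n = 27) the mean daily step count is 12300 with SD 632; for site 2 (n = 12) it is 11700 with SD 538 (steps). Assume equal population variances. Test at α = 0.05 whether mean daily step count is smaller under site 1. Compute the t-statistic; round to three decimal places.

2.856

Let group 1 = site 1, group 2 = site 2. H0: μ_1 = μ_2; H1: μ_1 < μ_2 (two-sample pooled-variance t-test, left-tailed).
s_p² = [(27−1)·632² + (12−1)·538²]/(27+12−2) = 366727
t = (12300 − 11700)/√[366727·(1/27 + 1/12)] = 2.856
df = n₁ + n₂ − 2 = 37
p-value = P(T ≤ 2.856) ≈ 0.996
Since p ≈ 0.996 > α = 0.05, fail to reject H0; the evidence is not statistically significant.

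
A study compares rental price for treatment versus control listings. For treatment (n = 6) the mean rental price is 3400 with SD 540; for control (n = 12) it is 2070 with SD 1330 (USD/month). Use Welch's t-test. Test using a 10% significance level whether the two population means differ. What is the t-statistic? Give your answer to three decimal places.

Let group 1 = treatment, group 2 = control. H0: μ_1 = μ_2; H1: μ_1 ≠ μ_2 (Welch's two-sample t-test, two-sided).
t = (x̄_1 − x̄_2)/√(s_1²/n_1 + s_2²/n_2) = (3400 − 2070)/√(540²/6 + 1330²/12) = 3.004
Welch–Satterthwaite df ≈ 15.70
Two-sided p-value ≈ 0.0085
Since p ≈ 0.0085 < α = 0.1, reject H0; the data support H1.

3.004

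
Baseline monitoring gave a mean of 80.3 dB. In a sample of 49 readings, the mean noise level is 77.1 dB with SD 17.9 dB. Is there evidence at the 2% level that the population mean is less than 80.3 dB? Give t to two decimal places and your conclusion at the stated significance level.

H0: μ = 80.3; H1: μ < 80.3 (one-sample t-test, left-tailed).
t = (x̄ − μ₀)/(s/√n) = (77.1 − 80.3)/(17.9/√49) = -1.25
df = n − 1 = 48
p-value = P(T ≤ -1.25) ≈ 0.108
Since p ≈ 0.108 > α = 0.02, fail to reject H0; the data do not provide sufficient evidence against H0.

t = -1.25; fail to reject H0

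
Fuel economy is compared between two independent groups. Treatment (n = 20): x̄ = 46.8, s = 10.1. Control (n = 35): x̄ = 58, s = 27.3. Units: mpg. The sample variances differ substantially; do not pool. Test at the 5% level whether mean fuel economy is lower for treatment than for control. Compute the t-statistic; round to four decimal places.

-2.1800

Let group 1 = treatment, group 2 = control. H0: μ_1 = μ_2; H1: μ_1 < μ_2 (Welch's two-sample t-test, left-tailed).
t = (x̄_1 − x̄_2)/√(s_1²/n_1 + s_2²/n_2) = (46.8 − 58)/√(10.1²/20 + 27.3²/35) = -2.1800
Welch–Satterthwaite df ≈ 47.37
p-value = P(T ≤ -2.1800) ≈ 0.0171
Since p ≈ 0.0171 < α = 0.05, reject H0; the data support H1.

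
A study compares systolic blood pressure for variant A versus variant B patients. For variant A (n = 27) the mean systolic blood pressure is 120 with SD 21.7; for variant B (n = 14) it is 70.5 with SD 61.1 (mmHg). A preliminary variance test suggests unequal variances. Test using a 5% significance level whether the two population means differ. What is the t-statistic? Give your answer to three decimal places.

Let group 1 = variant A, group 2 = variant B. H0: μ_1 = μ_2; H1: μ_1 ≠ μ_2 (Welch's two-sample t-test, two-sided).
t = (x̄_1 − x̄_2)/√(s_1²/n_1 + s_2²/n_2) = (120 − 70.5)/√(21.7²/27 + 61.1²/14) = 2.937
Welch–Satterthwaite df ≈ 14.72
Two-sided p-value ≈ 0.0104
Since p ≈ 0.0104 < α = 0.05, reject H0; the data support H1.

2.937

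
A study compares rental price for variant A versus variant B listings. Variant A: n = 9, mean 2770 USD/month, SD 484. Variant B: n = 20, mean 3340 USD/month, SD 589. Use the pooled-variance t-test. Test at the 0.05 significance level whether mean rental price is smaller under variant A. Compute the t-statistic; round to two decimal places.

Let group 1 = variant A, group 2 = variant B. H0: μ_1 = μ_2; H1: μ_1 < μ_2 (two-sample pooled-variance t-test, left-tailed).
s_p² = [(9−1)·484² + (20−1)·589²]/(9+20−2) = 313539
t = (2770 − 3340)/√[313539·(1/9 + 1/20)] = -2.54
df = n₁ + n₂ − 2 = 27
p-value = P(T ≤ -2.54) ≈ 0.0087
Since p ≈ 0.0087 < α = 0.05, reject H0; the data support H1.

-2.54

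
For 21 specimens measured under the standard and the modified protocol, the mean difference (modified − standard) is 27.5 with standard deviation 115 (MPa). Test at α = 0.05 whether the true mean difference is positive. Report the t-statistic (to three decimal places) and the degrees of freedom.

t = 1.096, df = 20

H0: μ_d = 0; H1: μ_d > 0 (paired t-test on the differences, right-tailed).
t = d̄/(s_d/√n) = 27.5/(115/√21) = 1.096
df = n − 1 = 20
p-value = P(T ≥ 1.096) ≈ 0.143
Since p ≈ 0.143 > α = 0.05, fail to reject H0; the evidence is not statistically significant.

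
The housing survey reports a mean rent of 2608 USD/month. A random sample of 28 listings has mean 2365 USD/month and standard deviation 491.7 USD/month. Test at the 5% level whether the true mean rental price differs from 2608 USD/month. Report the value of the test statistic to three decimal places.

-2.615

H0: μ = 2608; H1: μ ≠ 2608 (one-sample t-test, two-sided).
t = (x̄ − μ₀)/(s/√n) = (2365 − 2608)/(491.7/√28) = -2.615
df = n − 1 = 27
Two-sided p-value ≈ 0.014
Since p ≈ 0.014 < α = 0.05, reject H0; the data support H1.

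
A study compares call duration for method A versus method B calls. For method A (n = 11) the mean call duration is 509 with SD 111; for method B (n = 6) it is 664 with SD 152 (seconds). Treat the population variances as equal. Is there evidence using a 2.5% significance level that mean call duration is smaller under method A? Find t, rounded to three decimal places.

Let group 1 = method A, group 2 = method B. H0: μ_1 = μ_2; H1: μ_1 < μ_2 (two-sample pooled-variance t-test, left-tailed).
s_p² = [(11−1)·111² + (6−1)·152²]/(11+6−2) = 15915.3
t = (509 − 664)/√[15915.3·(1/11 + 1/6)] = -2.421
df = n₁ + n₂ − 2 = 15
p-value = P(T ≤ -2.421) ≈ 0.0143
Since p ≈ 0.0143 < α = 0.025, reject H0; the evidence is statistically significant.

-2.421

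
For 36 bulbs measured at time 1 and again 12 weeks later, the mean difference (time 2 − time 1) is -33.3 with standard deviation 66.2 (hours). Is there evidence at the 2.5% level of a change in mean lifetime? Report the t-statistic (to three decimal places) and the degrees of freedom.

H0: μ_d = 0; H1: μ_d ≠ 0 (paired t-test on the differences, two-sided).
t = d̄/(s_d/√n) = -33.3/(66.2/√36) = -3.018
df = n − 1 = 35
Two-sided p-value ≈ 0.0047
Since p ≈ 0.0047 < α = 0.025, reject H0; the evidence is statistically significant.

t = -3.018, df = 35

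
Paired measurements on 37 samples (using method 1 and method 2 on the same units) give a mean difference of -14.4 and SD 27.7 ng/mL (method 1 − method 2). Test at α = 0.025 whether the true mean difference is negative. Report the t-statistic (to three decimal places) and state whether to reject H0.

H0: μ_d = 0; H1: μ_d < 0 (paired t-test on the differences, left-tailed).
t = d̄/(s_d/√n) = -14.4/(27.7/√37) = -3.162
df = n − 1 = 36
p-value = P(T ≤ -3.162) ≈ 0.0016
Since p ≈ 0.0016 < α = 0.025, reject H0; the data support H1.

t = -3.162; reject H0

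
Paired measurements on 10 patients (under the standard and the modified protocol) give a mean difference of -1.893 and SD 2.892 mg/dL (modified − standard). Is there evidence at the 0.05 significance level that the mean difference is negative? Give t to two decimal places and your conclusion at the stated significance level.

H0: μ_d = 0; H1: μ_d < 0 (paired t-test on the differences, left-tailed).
t = d̄/(s_d/√n) = -1.893/(2.892/√10) = -2.07
df = n − 1 = 9
p-value = P(T ≤ -2.07) ≈ 0.034
Since p ≈ 0.034 < α = 0.05, reject H0; the data support H1.

t = -2.07; reject H0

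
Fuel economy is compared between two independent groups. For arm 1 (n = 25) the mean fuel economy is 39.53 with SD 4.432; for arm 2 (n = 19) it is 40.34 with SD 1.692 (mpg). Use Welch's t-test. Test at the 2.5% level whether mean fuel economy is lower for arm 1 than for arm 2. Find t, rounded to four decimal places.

-0.8371

Let group 1 = arm 1, group 2 = arm 2. H0: μ_1 = μ_2; H1: μ_1 < μ_2 (Welch's two-sample t-test, left-tailed).
t = (x̄_1 − x̄_2)/√(s_1²/n_1 + s_2²/n_2) = (39.53 − 40.34)/√(4.432²/25 + 1.692²/19) = -0.8371
Welch–Satterthwaite df ≈ 32.49
p-value = P(T ≤ -0.8371) ≈ 0.2043
Since p ≈ 0.2043 > α = 0.025, fail to reject H0; the data do not provide sufficient evidence against H0.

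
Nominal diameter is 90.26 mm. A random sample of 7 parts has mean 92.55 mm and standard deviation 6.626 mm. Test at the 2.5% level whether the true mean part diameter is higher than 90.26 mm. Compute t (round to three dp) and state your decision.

H0: μ = 90.26; H1: μ > 90.26 (one-sample t-test, right-tailed).
t = (x̄ − μ₀)/(s/√n) = (92.55 − 90.26)/(6.626/√7) = 0.914
df = n − 1 = 6
p-value = P(T ≥ 0.914) ≈ 0.198
Since p ≈ 0.198 > α = 0.025, fail to reject H0; the data do not provide sufficient evidence against H0.

t = 0.914; fail to reject H0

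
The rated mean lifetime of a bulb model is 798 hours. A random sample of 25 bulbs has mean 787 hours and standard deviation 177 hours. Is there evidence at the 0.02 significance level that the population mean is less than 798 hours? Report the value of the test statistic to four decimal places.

H0: μ = 798; H1: μ < 798 (one-sample t-test, left-tailed).
t = (x̄ − μ₀)/(s/√n) = (787 − 798)/(177/√25) = -0.3107
df = n − 1 = 24
p-value = P(T ≤ -0.3107) ≈ 0.3793
Since p ≈ 0.3793 > α = 0.02, fail to reject H0; the evidence is not statistically significant.

-0.3107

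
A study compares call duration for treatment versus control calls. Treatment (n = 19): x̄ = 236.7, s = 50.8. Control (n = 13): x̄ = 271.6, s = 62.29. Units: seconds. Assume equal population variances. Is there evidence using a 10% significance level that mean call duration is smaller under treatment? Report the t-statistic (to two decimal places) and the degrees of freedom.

Let group 1 = treatment, group 2 = control. H0: μ_1 = μ_2; H1: μ_1 < μ_2 (two-sample pooled-variance t-test, left-tailed).
s_p² = [(19−1)·50.8² + (13−1)·62.29²]/(19+13−2) = 3100.4
t = (236.7 − 271.6)/√[3100.4·(1/19 + 1/13)] = -1.74
df = n₁ + n₂ − 2 = 30
p-value = P(T ≤ -1.74) ≈ 0.046
Since p ≈ 0.046 < α = 0.1, reject H0; the data support H1.

t = -1.74, df = 30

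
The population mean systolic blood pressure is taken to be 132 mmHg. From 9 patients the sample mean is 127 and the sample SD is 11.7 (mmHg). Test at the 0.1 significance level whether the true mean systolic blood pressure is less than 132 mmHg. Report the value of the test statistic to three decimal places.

H0: μ = 132; H1: μ < 132 (one-sample t-test, left-tailed).
t = (x̄ − μ₀)/(s/√n) = (127 − 132)/(11.7/√9) = -1.282
df = n − 1 = 8
p-value = P(T ≤ -1.282) ≈ 0.1179
Since p ≈ 0.1179 > α = 0.1, fail to reject H0; the data do not provide sufficient evidence against H0.

-1.282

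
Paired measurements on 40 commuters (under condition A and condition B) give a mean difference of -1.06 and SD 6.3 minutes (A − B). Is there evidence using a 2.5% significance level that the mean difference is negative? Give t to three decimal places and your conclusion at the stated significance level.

t = -1.064; fail to reject H0

H0: μ_d = 0; H1: μ_d < 0 (paired t-test on the differences, left-tailed).
t = d̄/(s_d/√n) = -1.06/(6.3/√40) = -1.064
df = n − 1 = 39
p-value = P(T ≤ -1.064) ≈ 0.1469
Since p ≈ 0.1469 > α = 0.025, fail to reject H0; the data do not provide sufficient evidence against H0.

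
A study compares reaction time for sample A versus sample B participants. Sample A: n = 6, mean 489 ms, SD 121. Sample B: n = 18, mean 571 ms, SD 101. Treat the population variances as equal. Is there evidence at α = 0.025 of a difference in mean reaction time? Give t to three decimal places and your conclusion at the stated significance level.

Let group 1 = sample A, group 2 = sample B. H0: μ_1 = μ_2; H1: μ_1 ≠ μ_2 (two-sample pooled-variance t-test, two-sided).
s_p² = [(6−1)·121² + (18−1)·101²]/(6+18−2) = 11210.1
t = (489 − 571)/√[11210.1·(1/6 + 1/18)] = -1.643
df = n₁ + n₂ − 2 = 22
Two-sided p-value ≈ 0.1146
Since p ≈ 0.1146 > α = 0.025, fail to reject H0; the data do not provide sufficient evidence against H0.

t = -1.643; fail to reject H0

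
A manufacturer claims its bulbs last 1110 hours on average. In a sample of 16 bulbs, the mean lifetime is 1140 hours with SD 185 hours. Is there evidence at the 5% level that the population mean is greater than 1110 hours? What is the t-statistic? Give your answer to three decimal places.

H0: μ = 1110; H1: μ > 1110 (one-sample t-test, right-tailed).
t = (x̄ − μ₀)/(s/√n) = (1140 − 1110)/(185/√16) = 0.649
df = n − 1 = 15
p-value = P(T ≥ 0.649) ≈ 0.2632
Since p ≈ 0.2632 > α = 0.05, fail to reject H0; the data do not provide sufficient evidence against H0.

0.649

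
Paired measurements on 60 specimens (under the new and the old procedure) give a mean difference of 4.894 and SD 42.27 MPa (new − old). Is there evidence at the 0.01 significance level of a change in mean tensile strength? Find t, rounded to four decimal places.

H0: μ_d = 0; H1: μ_d ≠ 0 (paired t-test on the differences, two-sided).
t = d̄/(s_d/√n) = 4.894/(42.27/√60) = 0.8968
df = n − 1 = 59
Two-sided p-value ≈ 0.373
Since p ≈ 0.373 > α = 0.01, fail to reject H0; the data do not provide sufficient evidence against H0.

0.8968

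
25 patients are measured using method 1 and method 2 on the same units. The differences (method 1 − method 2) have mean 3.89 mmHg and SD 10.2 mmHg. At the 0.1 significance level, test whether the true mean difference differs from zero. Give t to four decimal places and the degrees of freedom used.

H0: μ_d = 0; H1: μ_d ≠ 0 (paired t-test on the differences, two-sided).
t = d̄/(s_d/√n) = 3.89/(10.2/√25) = 1.9069
df = n − 1 = 24
Two-sided p-value ≈ 0.069
Since p ≈ 0.069 < α = 0.1, reject H0; the evidence is statistically significant.

t = 1.9069, df = 24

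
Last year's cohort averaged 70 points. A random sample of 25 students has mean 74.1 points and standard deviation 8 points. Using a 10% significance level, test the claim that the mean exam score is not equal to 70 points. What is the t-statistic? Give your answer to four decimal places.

H0: μ = 70; H1: μ ≠ 70 (one-sample t-test, two-sided).
t = (x̄ − μ₀)/(s/√n) = (74.1 − 70)/(8/√25) = 2.5625
df = n − 1 = 24
Two-sided p-value ≈ 0.017
Since p ≈ 0.017 < α = 0.1, reject H0; the evidence is statistically significant.

2.5625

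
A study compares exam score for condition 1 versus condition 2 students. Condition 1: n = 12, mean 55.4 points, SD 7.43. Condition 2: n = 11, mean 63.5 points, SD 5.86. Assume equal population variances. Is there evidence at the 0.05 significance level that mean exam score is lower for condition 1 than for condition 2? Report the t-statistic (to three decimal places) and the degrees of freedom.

t = -2.884, df = 21

Let group 1 = condition 1, group 2 = condition 2. H0: μ_1 = μ_2; H1: μ_1 < μ_2 (two-sample pooled-variance t-test, left-tailed).
s_p² = [(12−1)·7.43² + (11−1)·5.86²]/(12+11−2) = 45.269
t = (55.4 − 63.5)/√[45.269·(1/12 + 1/11)] = -2.884
df = n₁ + n₂ − 2 = 21
p-value = P(T ≤ -2.884) ≈ 0.0044
Since p ≈ 0.0044 < α = 0.05, reject H0; the data support H1.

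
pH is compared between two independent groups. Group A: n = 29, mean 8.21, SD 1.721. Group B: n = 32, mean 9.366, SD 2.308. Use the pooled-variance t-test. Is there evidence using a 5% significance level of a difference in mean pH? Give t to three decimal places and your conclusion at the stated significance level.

Let group 1 = group A, group 2 = group B. H0: μ_1 = μ_2; H1: μ_1 ≠ μ_2 (two-sample pooled-variance t-test, two-sided).
s_p² = [(29−1)·1.721² + (32−1)·2.308²]/(29+32−2) = 4.20448
t = (8.21 − 9.366)/√[4.20448·(1/29 + 1/32)] = -2.199
df = n₁ + n₂ − 2 = 59
Two-sided p-value ≈ 0.0318
Since p ≈ 0.0318 < α = 0.05, reject H0; the data support H1.

t = -2.199; reject H0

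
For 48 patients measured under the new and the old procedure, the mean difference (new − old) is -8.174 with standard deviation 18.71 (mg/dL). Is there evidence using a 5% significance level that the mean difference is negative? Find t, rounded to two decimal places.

H0: μ_d = 0; H1: μ_d < 0 (paired t-test on the differences, left-tailed).
t = d̄/(s_d/√n) = -8.174/(18.71/√48) = -3.03
df = n − 1 = 47
p-value = P(T ≤ -3.03) ≈ 0.0020
Since p ≈ 0.0020 < α = 0.05, reject H0; the data support H1.

-3.03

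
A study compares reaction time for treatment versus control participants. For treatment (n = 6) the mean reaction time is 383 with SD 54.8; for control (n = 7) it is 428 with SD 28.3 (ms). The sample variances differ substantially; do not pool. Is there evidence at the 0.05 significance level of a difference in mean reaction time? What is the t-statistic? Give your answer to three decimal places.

-1.815

Let group 1 = treatment, group 2 = control. H0: μ_1 = μ_2; H1: μ_1 ≠ μ_2 (Welch's two-sample t-test, two-sided).
t = (x̄_1 − x̄_2)/√(s_1²/n_1 + s_2²/n_2) = (383 − 428)/√(54.8²/6 + 28.3²/7) = -1.815
Welch–Satterthwaite df ≈ 7.23
Two-sided p-value ≈ 0.1111
Since p ≈ 0.1111 > α = 0.05, fail to reject H0; the evidence is not statistically significant.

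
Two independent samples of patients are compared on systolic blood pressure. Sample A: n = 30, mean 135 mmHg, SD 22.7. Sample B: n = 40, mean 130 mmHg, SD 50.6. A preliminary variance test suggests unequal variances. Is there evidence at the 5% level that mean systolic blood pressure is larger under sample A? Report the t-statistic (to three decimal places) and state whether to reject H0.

t = 0.555; fail to reject H0

Let group 1 = sample A, group 2 = sample B. H0: μ_1 = μ_2; H1: μ_1 > μ_2 (Welch's two-sample t-test, right-tailed).
t = (x̄_1 − x̄_2)/√(s_1²/n_1 + s_2²/n_2) = (135 − 130)/√(22.7²/30 + 50.6²/40) = 0.555
Welch–Satterthwaite df ≈ 57.20
p-value = P(T ≥ 0.555) ≈ 0.291
Since p ≈ 0.291 > α = 0.05, fail to reject H0; the evidence is not statistically significant.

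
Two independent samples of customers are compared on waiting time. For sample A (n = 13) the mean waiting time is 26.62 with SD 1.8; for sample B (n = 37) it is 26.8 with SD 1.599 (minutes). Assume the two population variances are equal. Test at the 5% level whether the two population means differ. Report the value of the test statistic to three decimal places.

Let group 1 = sample A, group 2 = sample B. H0: μ_1 = μ_2; H1: μ_1 ≠ μ_2 (two-sample pooled-variance t-test, two-sided).
s_p² = [(13−1)·1.8² + (37−1)·1.599²]/(13+37−2) = 2.7276
t = (26.62 − 26.8)/√[2.7276·(1/13 + 1/37)] = -0.338
df = n₁ + n₂ − 2 = 48
Two-sided p-value ≈ 0.7368
Since p ≈ 0.7368 > α = 0.05, fail to reject H0; the data do not provide sufficient evidence against H0.

-0.338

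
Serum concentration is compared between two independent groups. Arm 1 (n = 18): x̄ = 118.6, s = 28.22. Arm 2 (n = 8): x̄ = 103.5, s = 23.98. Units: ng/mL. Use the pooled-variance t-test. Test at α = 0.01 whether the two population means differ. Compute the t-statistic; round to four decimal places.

1.3136

Let group 1 = arm 1, group 2 = arm 2. H0: μ_1 = μ_2; H1: μ_1 ≠ μ_2 (two-sample pooled-variance t-test, two-sided).
s_p² = [(18−1)·28.22² + (8−1)·23.98²]/(18+8−2) = 731.814
t = (118.6 − 103.5)/√[731.814·(1/18 + 1/8)] = 1.3136
df = n₁ + n₂ − 2 = 24
Two-sided p-value ≈ 0.2014
Since p ≈ 0.2014 > α = 0.01, fail to reject H0; the evidence is not statistically significant.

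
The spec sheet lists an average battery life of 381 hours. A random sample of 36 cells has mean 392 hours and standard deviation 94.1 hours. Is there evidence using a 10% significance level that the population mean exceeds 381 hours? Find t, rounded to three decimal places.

H0: μ = 381; H1: μ > 381 (one-sample t-test, right-tailed).
t = (x̄ − μ₀)/(s/√n) = (392 − 381)/(94.1/√36) = 0.701
df = n − 1 = 35
p-value = P(T ≥ 0.701) ≈ 0.244
Since p ≈ 0.244 > α = 0.1, fail to reject H0; the data do not provide sufficient evidence against H0.

0.701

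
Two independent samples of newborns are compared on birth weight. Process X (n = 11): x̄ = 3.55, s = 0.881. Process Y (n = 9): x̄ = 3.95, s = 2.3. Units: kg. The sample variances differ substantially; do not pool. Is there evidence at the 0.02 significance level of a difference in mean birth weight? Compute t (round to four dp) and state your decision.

Let group 1 = process X, group 2 = process Y. H0: μ_1 = μ_2; H1: μ_1 ≠ μ_2 (Welch's two-sample t-test, two-sided).
t = (x̄_1 − x̄_2)/√(s_1²/n_1 + s_2²/n_2) = (3.55 − 3.95)/√(0.881²/11 + 2.3²/9) = -0.4930
Welch–Satterthwaite df ≈ 9.92
Two-sided p-value ≈ 0.6327
Since p ≈ 0.6327 > α = 0.02, fail to reject H0; the evidence is not statistically significant.

t = -0.4930; fail to reject H0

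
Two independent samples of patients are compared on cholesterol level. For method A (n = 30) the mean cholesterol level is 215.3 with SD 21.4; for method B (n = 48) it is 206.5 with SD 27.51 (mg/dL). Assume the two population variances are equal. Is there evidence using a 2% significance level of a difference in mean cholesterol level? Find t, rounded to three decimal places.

Let group 1 = method A, group 2 = method B. H0: μ_1 = μ_2; H1: μ_1 ≠ μ_2 (two-sample pooled-variance t-test, two-sided).
s_p² = [(30−1)·21.4² + (48−1)·27.51²]/(30+48−2) = 642.769
t = (215.3 − 206.5)/√[642.769·(1/30 + 1/48)] = 1.491
df = n₁ + n₂ − 2 = 76
Two-sided p-value ≈ 0.140
Since p ≈ 0.140 > α = 0.02, fail to reject H0; the evidence is not statistically significant.

1.491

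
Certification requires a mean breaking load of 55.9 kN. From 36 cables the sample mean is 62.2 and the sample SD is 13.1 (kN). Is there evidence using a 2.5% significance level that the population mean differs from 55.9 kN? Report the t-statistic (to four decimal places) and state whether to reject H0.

t = 2.8855; reject H0

H0: μ = 55.9; H1: μ ≠ 55.9 (one-sample t-test, two-sided).
t = (x̄ − μ₀)/(s/√n) = (62.2 − 55.9)/(13.1/√36) = 2.8855
df = n − 1 = 35
Two-sided p-value ≈ 0.0066
Since p ≈ 0.0066 < α = 0.025, reject H0; the data support H1.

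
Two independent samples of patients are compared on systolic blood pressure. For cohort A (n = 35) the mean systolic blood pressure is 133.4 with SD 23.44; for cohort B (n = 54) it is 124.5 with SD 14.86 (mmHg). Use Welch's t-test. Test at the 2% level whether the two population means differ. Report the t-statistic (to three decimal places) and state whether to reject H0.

t = 2.001; fail to reject H0

Let group 1 = cohort A, group 2 = cohort B. H0: μ_1 = μ_2; H1: μ_1 ≠ μ_2 (Welch's two-sample t-test, two-sided).
t = (x̄_1 − x̄_2)/√(s_1²/n_1 + s_2²/n_2) = (133.4 − 124.5)/√(23.44²/35 + 14.86²/54) = 2.001
Welch–Satterthwaite df ≈ 51.77
Two-sided p-value ≈ 0.0507
Since p ≈ 0.0507 > α = 0.02, fail to reject H0; the data do not provide sufficient evidence against H0.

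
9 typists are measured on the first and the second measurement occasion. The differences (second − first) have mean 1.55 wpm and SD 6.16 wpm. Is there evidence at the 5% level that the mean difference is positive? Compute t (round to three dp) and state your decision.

H0: μ_d = 0; H1: μ_d > 0 (paired t-test on the differences, right-tailed).
t = d̄/(s_d/√n) = 1.55/(6.16/√9) = 0.755
df = n − 1 = 8
p-value = P(T ≥ 0.755) ≈ 0.236
Since p ≈ 0.236 > α = 0.05, fail to reject H0; the evidence is not statistically significant.

t = 0.755; fail to reject H0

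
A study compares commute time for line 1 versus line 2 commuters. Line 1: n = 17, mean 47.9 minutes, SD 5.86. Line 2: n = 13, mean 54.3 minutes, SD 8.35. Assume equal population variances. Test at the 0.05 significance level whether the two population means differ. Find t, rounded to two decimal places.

-2.47

Let group 1 = line 1, group 2 = line 2. H0: μ_1 = μ_2; H1: μ_1 ≠ μ_2 (two-sample pooled-variance t-test, two-sided).
s_p² = [(17−1)·5.86² + (13−1)·8.35²]/(17+13−2) = 49.5037
t = (47.9 − 54.3)/√[49.5037·(1/17 + 1/13)] = -2.47
df = n₁ + n₂ − 2 = 28
Two-sided p-value ≈ 0.0199
Since p ≈ 0.0199 < α = 0.05, reject H0; the evidence is statistically significant.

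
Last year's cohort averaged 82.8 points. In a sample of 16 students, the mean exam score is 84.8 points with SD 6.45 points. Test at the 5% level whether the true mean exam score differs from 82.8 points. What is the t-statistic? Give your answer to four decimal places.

H0: μ = 82.8; H1: μ ≠ 82.8 (one-sample t-test, two-sided).
t = (x̄ − μ₀)/(s/√n) = (84.8 − 82.8)/(6.45/√16) = 1.2403
df = n − 1 = 15
Two-sided p-value ≈ 0.2339
Since p ≈ 0.2339 > α = 0.05, fail to reject H0; the data do not provide sufficient evidence against H0.

1.2403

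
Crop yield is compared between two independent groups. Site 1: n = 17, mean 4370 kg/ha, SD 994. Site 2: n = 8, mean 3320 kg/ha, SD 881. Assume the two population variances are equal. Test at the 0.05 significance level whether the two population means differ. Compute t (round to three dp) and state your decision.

Let group 1 = site 1, group 2 = site 2. H0: μ_1 = μ_2; H1: μ_1 ≠ μ_2 (two-sample pooled-variance t-test, two-sided).
s_p² = [(17−1)·994² + (8−1)·881²]/(17+8−2) = 923552
t = (4370 − 3320)/√[923552·(1/17 + 1/8)] = 2.548
df = n₁ + n₂ − 2 = 23
Two-sided p-value ≈ 0.0180
Since p ≈ 0.0180 < α = 0.05, reject H0; the data support H1.

t = 2.548; reject H0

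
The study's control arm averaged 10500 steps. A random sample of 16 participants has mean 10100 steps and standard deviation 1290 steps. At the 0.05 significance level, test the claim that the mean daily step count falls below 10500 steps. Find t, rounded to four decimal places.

-1.2403

H0: μ = 10500; H1: μ < 10500 (one-sample t-test, left-tailed).
t = (x̄ − μ₀)/(s/√n) = (10100 − 10500)/(1290/√16) = -1.2403
df = n − 1 = 15
p-value = P(T ≤ -1.2403) ≈ 0.1170
Since p ≈ 0.1170 > α = 0.05, fail to reject H0; the data do not provide sufficient evidence against H0.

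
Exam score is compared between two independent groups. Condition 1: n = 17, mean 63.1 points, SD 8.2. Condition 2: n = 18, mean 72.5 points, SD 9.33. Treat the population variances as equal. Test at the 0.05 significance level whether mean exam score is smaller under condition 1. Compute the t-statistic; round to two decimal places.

-3.16

Let group 1 = condition 1, group 2 = condition 2. H0: μ_1 = μ_2; H1: μ_1 < μ_2 (two-sample pooled-variance t-test, left-tailed).
s_p² = [(17−1)·8.2² + (18−1)·9.33²]/(17+18−2) = 77.4446
t = (63.1 − 72.5)/√[77.4446·(1/17 + 1/18)] = -3.16
df = n₁ + n₂ − 2 = 33
p-value = P(T ≤ -3.16) ≈ 0.002
Since p ≈ 0.002 < α = 0.05, reject H0; the evidence is statistically significant.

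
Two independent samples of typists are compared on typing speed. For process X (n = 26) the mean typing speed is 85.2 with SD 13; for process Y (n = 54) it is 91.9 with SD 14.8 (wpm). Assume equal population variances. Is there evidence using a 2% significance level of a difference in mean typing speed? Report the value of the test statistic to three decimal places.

-1.970

Let group 1 = process X, group 2 = process Y. H0: μ_1 = μ_2; H1: μ_1 ≠ μ_2 (two-sample pooled-variance t-test, two-sided).
s_p² = [(26−1)·13² + (54−1)·14.8²]/(26+54−2) = 203.002
t = (85.2 − 91.9)/√[203.002·(1/26 + 1/54)] = -1.970
df = n₁ + n₂ − 2 = 78
Two-sided p-value ≈ 0.052
Since p ≈ 0.052 > α = 0.02, fail to reject H0; the data do not provide sufficient evidence against H0.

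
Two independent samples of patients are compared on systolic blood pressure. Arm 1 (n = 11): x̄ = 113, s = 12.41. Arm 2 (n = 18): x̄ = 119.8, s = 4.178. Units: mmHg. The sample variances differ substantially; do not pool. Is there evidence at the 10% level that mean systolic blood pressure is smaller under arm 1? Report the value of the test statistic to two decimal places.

Let group 1 = arm 1, group 2 = arm 2. H0: μ_1 = μ_2; H1: μ_1 < μ_2 (Welch's two-sample t-test, left-tailed).
t = (x̄_1 − x̄_2)/√(s_1²/n_1 + s_2²/n_2) = (113 − 119.8)/√(12.41²/11 + 4.178²/18) = -1.76
Welch–Satterthwaite df ≈ 11.40
p-value = P(T ≤ -1.76) ≈ 0.053
Since p ≈ 0.053 < α = 0.1, reject H0; the evidence is statistically significant.

-1.76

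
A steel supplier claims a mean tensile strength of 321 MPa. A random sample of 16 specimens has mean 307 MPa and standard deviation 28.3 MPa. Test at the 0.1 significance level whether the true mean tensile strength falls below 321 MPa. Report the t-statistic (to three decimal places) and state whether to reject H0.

H0: μ = 321; H1: μ < 321 (one-sample t-test, left-tailed).
t = (x̄ − μ₀)/(s/√n) = (307 − 321)/(28.3/√16) = -1.979
df = n − 1 = 15
p-value = P(T ≤ -1.979) ≈ 0.0333
Since p ≈ 0.0333 < α = 0.1, reject H0; the data support H1.

t = -1.979; reject H0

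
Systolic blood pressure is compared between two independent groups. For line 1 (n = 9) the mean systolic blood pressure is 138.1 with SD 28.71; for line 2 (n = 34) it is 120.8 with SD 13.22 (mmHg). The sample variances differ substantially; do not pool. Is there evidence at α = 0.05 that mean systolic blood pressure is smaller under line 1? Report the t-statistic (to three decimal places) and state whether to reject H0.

Let group 1 = line 1, group 2 = line 2. H0: μ_1 = μ_2; H1: μ_1 < μ_2 (Welch's two-sample t-test, left-tailed).
t = (x̄_1 − x̄_2)/√(s_1²/n_1 + s_2²/n_2) = (138.1 − 120.8)/√(28.71²/9 + 13.22²/34) = 1.759
Welch–Satterthwaite df ≈ 8.92
p-value = P(T ≤ 1.759) ≈ 0.9436
Since p ≈ 0.9436 > α = 0.05, fail to reject H0; the data do not provide sufficient evidence against H0.

t = 1.759; fail to reject H0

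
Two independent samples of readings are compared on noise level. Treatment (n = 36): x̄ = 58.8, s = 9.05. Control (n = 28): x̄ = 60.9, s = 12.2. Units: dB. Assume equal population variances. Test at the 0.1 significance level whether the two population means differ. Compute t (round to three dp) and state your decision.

Let group 1 = treatment, group 2 = control. H0: μ_1 = μ_2; H1: μ_1 ≠ μ_2 (two-sample pooled-variance t-test, two-sided).
s_p² = [(36−1)·9.05² + (28−1)·12.2²]/(36+28−2) = 111.053
t = (58.8 − 60.9)/√[111.053·(1/36 + 1/28)] = -0.791
df = n₁ + n₂ − 2 = 62
Two-sided p-value ≈ 0.432
Since p ≈ 0.432 > α = 0.1, fail to reject H0; the data do not provide sufficient evidence against H0.

t = -0.791; fail to reject H0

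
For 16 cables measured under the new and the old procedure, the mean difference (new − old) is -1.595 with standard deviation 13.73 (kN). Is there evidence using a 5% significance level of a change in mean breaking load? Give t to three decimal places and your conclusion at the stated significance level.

H0: μ_d = 0; H1: μ_d ≠ 0 (paired t-test on the differences, two-sided).
t = d̄/(s_d/√n) = -1.595/(13.73/√16) = -0.465
df = n − 1 = 15
Two-sided p-value ≈ 0.6488
Since p ≈ 0.6488 > α = 0.05, fail to reject H0; the data do not provide sufficient evidence against H0.

t = -0.465; fail to reject H0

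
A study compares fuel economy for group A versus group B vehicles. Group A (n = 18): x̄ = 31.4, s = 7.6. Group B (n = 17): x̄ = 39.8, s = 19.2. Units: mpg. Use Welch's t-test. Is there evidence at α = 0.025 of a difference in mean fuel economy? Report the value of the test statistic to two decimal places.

-1.68

Let group 1 = group A, group 2 = group B. H0: μ_1 = μ_2; H1: μ_1 ≠ μ_2 (Welch's two-sample t-test, two-sided).
t = (x̄_1 − x̄_2)/√(s_1²/n_1 + s_2²/n_2) = (31.4 − 39.8)/√(7.6²/18 + 19.2²/17) = -1.68
Welch–Satterthwaite df ≈ 20.66
Two-sided p-value ≈ 0.107
Since p ≈ 0.107 > α = 0.025, fail to reject H0; the evidence is not statistically significant.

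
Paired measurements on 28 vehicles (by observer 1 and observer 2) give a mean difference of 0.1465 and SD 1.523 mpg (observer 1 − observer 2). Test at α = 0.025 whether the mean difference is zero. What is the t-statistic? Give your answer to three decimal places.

H0: μ_d = 0; H1: μ_d ≠ 0 (paired t-test on the differences, two-sided).
t = d̄/(s_d/√n) = 0.1465/(1.523/√28) = 0.509
df = n − 1 = 27
Two-sided p-value ≈ 0.615
Since p ≈ 0.615 > α = 0.025, fail to reject H0; the evidence is not statistically significant.

0.509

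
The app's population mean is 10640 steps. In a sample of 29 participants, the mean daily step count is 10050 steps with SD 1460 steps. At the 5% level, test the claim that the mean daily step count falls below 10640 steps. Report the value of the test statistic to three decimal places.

-2.176

H0: μ = 10640; H1: μ < 10640 (one-sample t-test, left-tailed).
t = (x̄ − μ₀)/(s/√n) = (10050 − 10640)/(1460/√29) = -2.176
df = n − 1 = 28
p-value = P(T ≤ -2.176) ≈ 0.019
Since p ≈ 0.019 < α = 0.05, reject H0; the evidence is statistically significant.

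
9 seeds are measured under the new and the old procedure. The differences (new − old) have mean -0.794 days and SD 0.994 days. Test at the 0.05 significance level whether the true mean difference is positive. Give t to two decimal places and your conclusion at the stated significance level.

t = -2.40; fail to reject H0

H0: μ_d = 0; H1: μ_d > 0 (paired t-test on the differences, right-tailed).
t = d̄/(s_d/√n) = -0.794/(0.994/√9) = -2.40
df = n − 1 = 8
p-value = P(T ≥ -2.40) ≈ 0.9783
Since p ≈ 0.9783 > α = 0.05, fail to reject H0; the data do not provide sufficient evidence against H0.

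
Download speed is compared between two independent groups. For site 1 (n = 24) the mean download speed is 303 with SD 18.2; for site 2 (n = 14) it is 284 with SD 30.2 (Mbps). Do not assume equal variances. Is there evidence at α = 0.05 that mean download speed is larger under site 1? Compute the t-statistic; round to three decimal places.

Let group 1 = site 1, group 2 = site 2. H0: μ_1 = μ_2; H1: μ_1 > μ_2 (Welch's two-sample t-test, right-tailed).
t = (x̄_1 − x̄_2)/√(s_1²/n_1 + s_2²/n_2) = (303 − 284)/√(18.2²/24 + 30.2²/14) = 2.138
Welch–Satterthwaite df ≈ 18.62
p-value = P(T ≥ 2.138) ≈ 0.0230
Since p ≈ 0.0230 < α = 0.05, reject H0; the evidence is statistically significant.

2.138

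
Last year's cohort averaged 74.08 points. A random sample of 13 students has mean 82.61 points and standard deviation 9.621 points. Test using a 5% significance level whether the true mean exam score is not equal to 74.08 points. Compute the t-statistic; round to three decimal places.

H0: μ = 74.08; H1: μ ≠ 74.08 (one-sample t-test, two-sided).
t = (x̄ − μ₀)/(s/√n) = (82.61 − 74.08)/(9.621/√13) = 3.197
df = n − 1 = 12
Two-sided p-value ≈ 0.008
Since p ≈ 0.008 < α = 0.05, reject H0; the data support H1.

3.197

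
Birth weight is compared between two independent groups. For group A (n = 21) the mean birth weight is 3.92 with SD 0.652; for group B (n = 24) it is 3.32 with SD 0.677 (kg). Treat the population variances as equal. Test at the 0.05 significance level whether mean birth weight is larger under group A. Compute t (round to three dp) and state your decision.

Let group 1 = group A, group 2 = group B. H0: μ_1 = μ_2; H1: μ_1 > μ_2 (two-sample pooled-variance t-test, right-tailed).
s_p² = [(21−1)·0.652² + (24−1)·0.677²]/(21+24−2) = 0.442876
t = (3.92 − 3.32)/√[0.442876·(1/21 + 1/24)] = 3.017
df = n₁ + n₂ − 2 = 43
p-value = P(T ≥ 3.017) ≈ 0.002
Since p ≈ 0.002 < α = 0.05, reject H0; the data support H1.

t = 3.017; reject H0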